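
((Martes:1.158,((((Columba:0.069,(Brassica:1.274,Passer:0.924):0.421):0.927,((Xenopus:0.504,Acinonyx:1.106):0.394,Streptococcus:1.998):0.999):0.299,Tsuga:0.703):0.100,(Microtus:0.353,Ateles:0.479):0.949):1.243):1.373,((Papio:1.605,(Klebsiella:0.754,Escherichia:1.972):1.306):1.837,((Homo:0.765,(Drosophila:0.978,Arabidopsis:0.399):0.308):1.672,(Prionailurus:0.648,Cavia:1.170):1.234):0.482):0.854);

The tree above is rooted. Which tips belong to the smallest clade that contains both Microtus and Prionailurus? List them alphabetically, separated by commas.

Acinonyx, Arabidopsis, Ateles, Brassica, Cavia, Columba, Drosophila, Escherichia, Homo, Klebsiella, Martes, Microtus, Papio, Passer, Prionailurus, Streptococcus, Tsuga, Xenopus

Tracing Microtus: it sits inside (Microtus,Ateles).
Tracing Prionailurus: it sits inside (Prionailurus,Cavia).
The smallest clade enclosing both is the whole tree (their MRCA is the root), so the answer is all 18 tips in alphabetical order.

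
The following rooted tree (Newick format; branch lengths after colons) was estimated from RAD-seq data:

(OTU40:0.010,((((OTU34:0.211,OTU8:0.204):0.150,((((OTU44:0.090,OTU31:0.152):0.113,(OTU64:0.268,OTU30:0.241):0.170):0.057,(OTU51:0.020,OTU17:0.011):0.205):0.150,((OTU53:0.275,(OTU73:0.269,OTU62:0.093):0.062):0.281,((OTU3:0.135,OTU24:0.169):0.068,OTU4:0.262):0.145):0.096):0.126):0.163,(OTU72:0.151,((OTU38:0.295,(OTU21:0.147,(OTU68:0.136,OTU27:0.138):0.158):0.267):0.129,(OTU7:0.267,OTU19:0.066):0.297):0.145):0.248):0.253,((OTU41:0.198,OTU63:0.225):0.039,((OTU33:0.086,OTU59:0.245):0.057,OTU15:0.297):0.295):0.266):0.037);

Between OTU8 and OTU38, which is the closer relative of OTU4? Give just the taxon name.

The MRCA of OTU4 and OTU8 subtends ((OTU34,OTU8),((((OTU44,OTU31),(OTU64,OTU30)),(OTU51,OTU17)),((OTU53,(OTU73,OTU62)),((OTU3,OTU24),OTU4)))) (14 taxa).
The MRCA of OTU4 and OTU38 subtends (((OTU34,OTU8),((((OTU44,OTU31),(OTU64,OTU30)),(OTU51,OTU17)),((OTU53,(OTU73,OTU62)),((OTU3,OTU24),OTU4)))),(OTU72,((OTU38,(OTU21,(OTU68,OTU27))),(OTU7,OTU19)))) (21 taxa).
The first is nested inside the second, so OTU4 shares a more recent common ancestor with OTU8.

OTU8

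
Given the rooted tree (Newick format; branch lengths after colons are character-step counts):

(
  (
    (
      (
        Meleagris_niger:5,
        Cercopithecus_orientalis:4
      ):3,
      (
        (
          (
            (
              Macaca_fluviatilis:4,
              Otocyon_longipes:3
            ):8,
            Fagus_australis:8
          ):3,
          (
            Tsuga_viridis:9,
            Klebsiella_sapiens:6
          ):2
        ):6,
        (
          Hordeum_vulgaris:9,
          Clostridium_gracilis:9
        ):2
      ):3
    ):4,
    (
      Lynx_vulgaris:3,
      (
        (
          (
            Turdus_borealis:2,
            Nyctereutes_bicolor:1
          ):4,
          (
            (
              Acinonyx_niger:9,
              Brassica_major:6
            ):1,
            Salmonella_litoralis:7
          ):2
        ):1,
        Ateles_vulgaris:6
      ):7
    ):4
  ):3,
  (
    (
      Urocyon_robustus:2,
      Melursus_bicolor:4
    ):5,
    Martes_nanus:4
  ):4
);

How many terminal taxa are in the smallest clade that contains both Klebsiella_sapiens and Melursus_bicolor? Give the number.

19

The MRCA of Klebsiella_sapiens and Melursus_bicolor is the root, so the clade is the entire tree.
That clade contains 19 terminal taxa: Acinonyx_niger, Ateles_vulgaris, Brassica_major, Cercopithecus_orientalis, Clostridium_gracilis, Fagus_australis, Hordeum_vulgaris, Klebsiella_sapiens, Lynx_vulgaris, Macaca_fluviatilis, Martes_nanus, Meleagris_niger, Melursus_bicolor, Nyctereutes_bicolor, Otocyon_longipes, Salmonella_litoralis, Tsuga_viridis, Turdus_borealis, Urocyon_robustus.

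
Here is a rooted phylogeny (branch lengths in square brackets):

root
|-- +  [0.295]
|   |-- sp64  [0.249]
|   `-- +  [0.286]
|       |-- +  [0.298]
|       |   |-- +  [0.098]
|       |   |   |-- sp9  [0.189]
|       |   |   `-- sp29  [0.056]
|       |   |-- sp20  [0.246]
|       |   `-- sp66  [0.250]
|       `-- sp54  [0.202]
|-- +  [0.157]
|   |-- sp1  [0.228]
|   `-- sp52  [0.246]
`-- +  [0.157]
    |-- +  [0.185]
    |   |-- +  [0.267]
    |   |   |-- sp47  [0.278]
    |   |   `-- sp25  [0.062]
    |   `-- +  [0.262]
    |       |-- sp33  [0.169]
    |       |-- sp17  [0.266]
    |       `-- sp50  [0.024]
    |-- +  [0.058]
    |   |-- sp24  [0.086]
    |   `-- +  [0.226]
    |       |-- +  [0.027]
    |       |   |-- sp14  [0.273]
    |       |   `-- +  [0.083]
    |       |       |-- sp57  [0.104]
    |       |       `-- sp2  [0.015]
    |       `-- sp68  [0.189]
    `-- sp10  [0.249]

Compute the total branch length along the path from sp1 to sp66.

The path runs sp1 → … → MRCA → … → sp66; the MRCA is the root of the tree.
Branch lengths along that path: 0.228 + 0.157 + 0.295 + 0.286 + 0.298 + 0.250 = 1.514.

1.514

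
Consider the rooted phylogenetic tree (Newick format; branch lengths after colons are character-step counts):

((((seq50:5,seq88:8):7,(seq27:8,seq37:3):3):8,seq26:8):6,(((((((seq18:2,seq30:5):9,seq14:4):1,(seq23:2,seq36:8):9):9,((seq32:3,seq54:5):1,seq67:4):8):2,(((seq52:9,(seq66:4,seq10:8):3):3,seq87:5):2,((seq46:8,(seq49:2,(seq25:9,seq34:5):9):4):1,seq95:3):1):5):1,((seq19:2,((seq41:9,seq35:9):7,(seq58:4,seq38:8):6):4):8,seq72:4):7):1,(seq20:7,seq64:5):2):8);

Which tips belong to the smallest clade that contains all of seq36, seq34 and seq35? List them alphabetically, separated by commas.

seq10, seq14, seq18, seq19, seq23, seq25, seq30, seq32, seq34, seq35, seq36, seq38, seq41, seq46, seq49, seq52, seq54, seq58, seq66, seq67, seq72, seq87, seq95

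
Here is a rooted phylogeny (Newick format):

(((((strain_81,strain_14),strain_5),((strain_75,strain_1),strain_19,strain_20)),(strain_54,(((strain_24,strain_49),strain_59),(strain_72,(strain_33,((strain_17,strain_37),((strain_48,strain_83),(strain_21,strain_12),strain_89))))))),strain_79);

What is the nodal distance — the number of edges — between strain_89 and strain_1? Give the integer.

The MRCA of strain_89 and strain_1 is the node subtending ((((strain_81,strain_14),strain_5),((strain_75,strain_1),strain_19,strain_20)),(strain_54,(((strain_24,strain_49),strain_59),(strain_72,(strain_33,((strain_17,strain_37),((strain_48,strain_83),(strain_21,strain_12),strain_89))))))).
From strain_89 up to that node: 7 branches. From strain_1 up to the same node: 4 branches. Total: 7 + 4 = 11.

11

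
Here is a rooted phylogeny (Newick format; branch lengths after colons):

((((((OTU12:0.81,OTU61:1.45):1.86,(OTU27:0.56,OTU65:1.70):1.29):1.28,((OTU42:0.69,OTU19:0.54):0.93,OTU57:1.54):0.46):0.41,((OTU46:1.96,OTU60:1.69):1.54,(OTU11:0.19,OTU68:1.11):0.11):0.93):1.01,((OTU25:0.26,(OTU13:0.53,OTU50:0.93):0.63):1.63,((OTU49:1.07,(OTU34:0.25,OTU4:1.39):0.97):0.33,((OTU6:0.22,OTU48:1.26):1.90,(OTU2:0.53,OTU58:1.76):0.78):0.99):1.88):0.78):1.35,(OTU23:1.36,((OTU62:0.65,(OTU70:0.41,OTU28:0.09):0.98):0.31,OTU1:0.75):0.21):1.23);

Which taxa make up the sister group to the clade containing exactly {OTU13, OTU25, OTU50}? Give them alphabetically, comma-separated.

OTU2, OTU34, OTU4, OTU48, OTU49, OTU58, OTU6

The clade containing exactly {OTU13, OTU25, OTU50} attaches to the tree at the node subtending ((OTU25,(OTU13,OTU50)),((OTU49,(OTU34,OTU4)),((OTU6,OTU48),(OTU2,OTU58)))).
The other lineage descending from that same node — the sister group — is ((OTU49,(OTU34,OTU4)),((OTU6,OTU48),(OTU2,OTU58))); its 7 tips in alphabetical order are the answer.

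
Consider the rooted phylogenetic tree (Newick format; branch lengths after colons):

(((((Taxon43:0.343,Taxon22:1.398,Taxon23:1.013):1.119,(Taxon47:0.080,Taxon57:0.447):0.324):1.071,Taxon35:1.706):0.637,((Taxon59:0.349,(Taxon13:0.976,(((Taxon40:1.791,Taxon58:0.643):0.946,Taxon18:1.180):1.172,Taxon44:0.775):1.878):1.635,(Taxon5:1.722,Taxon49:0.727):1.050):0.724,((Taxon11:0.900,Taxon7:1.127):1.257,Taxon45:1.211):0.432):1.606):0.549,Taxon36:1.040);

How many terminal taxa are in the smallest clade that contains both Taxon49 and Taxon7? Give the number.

The MRCA of Taxon49 and Taxon7 is the node subtending ((Taxon59,(Taxon13,(((Taxon40,Taxon58),Taxon18),Taxon44)),(Taxon5,Taxon49)),((Taxon11,Taxon7),Taxon45)).
That clade contains 11 terminal taxa: Taxon11, Taxon13, Taxon18, Taxon40, Taxon44, Taxon45, Taxon49, Taxon5, Taxon58, Taxon59, Taxon7.

11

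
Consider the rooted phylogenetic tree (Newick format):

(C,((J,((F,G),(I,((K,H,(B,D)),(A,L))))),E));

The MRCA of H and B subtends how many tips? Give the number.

The MRCA of H and B is the node subtending (K,H,(B,D)).
That clade contains 4 terminal taxa: B, D, H, K.

4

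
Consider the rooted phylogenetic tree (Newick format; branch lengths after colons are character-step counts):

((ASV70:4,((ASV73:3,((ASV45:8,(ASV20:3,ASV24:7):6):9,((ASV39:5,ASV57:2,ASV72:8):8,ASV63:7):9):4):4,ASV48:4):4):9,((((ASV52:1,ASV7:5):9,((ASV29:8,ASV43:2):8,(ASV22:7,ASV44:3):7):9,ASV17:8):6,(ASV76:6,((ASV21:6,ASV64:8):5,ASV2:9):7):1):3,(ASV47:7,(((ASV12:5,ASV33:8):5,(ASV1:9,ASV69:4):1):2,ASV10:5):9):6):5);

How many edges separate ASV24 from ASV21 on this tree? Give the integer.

13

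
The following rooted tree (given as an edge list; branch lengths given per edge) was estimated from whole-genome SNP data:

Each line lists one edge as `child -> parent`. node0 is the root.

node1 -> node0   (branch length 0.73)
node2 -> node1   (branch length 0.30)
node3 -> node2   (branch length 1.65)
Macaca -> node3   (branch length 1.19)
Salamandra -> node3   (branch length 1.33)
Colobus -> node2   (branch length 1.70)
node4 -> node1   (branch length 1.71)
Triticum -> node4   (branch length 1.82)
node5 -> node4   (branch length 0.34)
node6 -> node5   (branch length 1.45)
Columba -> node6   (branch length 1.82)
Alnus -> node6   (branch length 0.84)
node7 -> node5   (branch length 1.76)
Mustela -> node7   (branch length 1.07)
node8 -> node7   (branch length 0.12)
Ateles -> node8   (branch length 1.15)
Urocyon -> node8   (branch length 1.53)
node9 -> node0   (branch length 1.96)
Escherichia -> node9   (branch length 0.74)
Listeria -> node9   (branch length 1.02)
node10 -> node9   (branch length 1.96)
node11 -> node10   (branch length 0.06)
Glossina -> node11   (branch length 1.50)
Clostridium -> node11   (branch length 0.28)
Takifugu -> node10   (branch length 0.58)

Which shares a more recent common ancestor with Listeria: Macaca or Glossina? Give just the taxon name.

Glossina

The MRCA of Listeria and Glossina subtends (Escherichia,Listeria,((Glossina,Clostridium),Takifugu)) (5 taxa).
The MRCA of Listeria and Macaca is the root, subtending the entire tree (14 taxa).
The first is nested inside the second, so Listeria shares a more recent common ancestor with Glossina.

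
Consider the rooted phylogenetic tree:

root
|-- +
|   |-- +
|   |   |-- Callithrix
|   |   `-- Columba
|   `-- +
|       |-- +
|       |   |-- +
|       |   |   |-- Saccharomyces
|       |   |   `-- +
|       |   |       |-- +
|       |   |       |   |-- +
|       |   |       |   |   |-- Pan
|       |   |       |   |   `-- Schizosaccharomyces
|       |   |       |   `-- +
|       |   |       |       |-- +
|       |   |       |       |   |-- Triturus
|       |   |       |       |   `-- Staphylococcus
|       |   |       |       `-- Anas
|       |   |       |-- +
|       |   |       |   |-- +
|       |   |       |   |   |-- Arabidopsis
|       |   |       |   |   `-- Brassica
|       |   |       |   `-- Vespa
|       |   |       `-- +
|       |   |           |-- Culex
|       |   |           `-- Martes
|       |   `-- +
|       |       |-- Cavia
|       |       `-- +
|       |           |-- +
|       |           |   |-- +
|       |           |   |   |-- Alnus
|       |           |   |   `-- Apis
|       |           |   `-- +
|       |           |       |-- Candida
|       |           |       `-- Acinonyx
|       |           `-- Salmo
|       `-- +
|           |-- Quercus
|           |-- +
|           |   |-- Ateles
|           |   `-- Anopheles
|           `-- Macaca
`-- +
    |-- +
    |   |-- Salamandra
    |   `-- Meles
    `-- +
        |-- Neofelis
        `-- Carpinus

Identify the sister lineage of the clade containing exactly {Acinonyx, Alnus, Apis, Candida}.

Salmo

The clade containing exactly {Acinonyx, Alnus, Apis, Candida} attaches to the tree at the node subtending (((Alnus,Apis),(Candida,Acinonyx)),Salmo).
The other lineage descending from that same node — the sister group — is the single tip Salmo.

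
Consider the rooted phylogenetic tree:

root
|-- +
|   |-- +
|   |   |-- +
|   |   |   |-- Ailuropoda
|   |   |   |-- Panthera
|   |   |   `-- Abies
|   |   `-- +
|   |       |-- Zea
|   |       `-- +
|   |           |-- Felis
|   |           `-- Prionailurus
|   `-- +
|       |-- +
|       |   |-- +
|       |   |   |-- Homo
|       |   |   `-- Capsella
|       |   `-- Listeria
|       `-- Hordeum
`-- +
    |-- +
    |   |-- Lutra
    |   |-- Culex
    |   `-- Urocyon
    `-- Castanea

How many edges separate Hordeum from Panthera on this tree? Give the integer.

5

The MRCA of Hordeum and Panthera is the node subtending (((Ailuropoda,Panthera,Abies),(Zea,(Felis,Prionailurus))),(((Homo,Capsella),Listeria),Hordeum)).
From Hordeum up to that node: 2 branches. From Panthera up to the same node: 3 branches. Total: 2 + 3 = 5.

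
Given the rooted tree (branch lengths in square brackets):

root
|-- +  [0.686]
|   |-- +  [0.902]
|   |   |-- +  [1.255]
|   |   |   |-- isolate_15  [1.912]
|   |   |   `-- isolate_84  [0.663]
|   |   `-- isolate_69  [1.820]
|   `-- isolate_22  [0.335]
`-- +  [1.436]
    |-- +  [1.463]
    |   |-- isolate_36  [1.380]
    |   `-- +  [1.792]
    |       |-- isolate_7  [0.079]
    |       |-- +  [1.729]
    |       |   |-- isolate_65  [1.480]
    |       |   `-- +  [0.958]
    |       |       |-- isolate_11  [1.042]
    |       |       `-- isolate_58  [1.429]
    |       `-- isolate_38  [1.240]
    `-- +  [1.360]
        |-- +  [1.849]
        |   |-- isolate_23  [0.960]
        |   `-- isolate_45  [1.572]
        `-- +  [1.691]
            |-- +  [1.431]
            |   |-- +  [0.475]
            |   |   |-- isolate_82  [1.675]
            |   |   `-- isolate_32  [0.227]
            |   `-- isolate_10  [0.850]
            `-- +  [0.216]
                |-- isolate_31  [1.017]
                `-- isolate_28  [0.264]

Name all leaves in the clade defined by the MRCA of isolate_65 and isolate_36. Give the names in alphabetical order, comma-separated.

Tracing isolate_65: it sits inside (isolate_65,(isolate_11,isolate_58)).
Tracing isolate_36: it sits inside (isolate_36,(isolate_7,(isolate_65,(isolate_11,isolate_58)),isolate_38)).
The smallest clade enclosing both is (isolate_36,(isolate_7,(isolate_65,(isolate_11,isolate_58)),isolate_38)); the answer is its 6 terminal taxa in alphabetical order.

isolate_11, isolate_36, isolate_38, isolate_58, isolate_65, isolate_7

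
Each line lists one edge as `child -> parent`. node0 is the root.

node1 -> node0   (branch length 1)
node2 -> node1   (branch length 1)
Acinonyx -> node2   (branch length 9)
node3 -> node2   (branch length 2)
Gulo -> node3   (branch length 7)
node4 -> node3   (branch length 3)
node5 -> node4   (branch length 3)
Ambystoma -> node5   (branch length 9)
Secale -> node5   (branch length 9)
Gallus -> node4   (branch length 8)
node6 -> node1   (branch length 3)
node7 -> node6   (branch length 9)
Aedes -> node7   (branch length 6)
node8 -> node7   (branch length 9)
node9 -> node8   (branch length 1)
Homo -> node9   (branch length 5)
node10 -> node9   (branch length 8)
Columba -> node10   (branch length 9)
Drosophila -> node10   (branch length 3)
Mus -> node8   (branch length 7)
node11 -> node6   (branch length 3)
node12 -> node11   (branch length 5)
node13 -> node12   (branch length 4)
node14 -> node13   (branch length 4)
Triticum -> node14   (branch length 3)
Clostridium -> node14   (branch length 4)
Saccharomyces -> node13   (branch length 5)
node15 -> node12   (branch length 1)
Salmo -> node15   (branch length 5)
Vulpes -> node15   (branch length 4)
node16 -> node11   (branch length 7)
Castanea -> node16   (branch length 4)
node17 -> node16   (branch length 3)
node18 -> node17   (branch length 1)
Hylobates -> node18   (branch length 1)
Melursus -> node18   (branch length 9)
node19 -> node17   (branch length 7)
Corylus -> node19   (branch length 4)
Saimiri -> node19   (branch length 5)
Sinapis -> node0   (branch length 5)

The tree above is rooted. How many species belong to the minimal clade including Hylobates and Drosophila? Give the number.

The MRCA of Hylobates and Drosophila is the node subtending ((Aedes,((Homo,(Columba,Drosophila)),Mus)),((((Triticum,Clostridium),Saccharomyces),(Salmo,Vulpes)),(Castanea,((Hylobates,Melursus),(Corylus,Saimiri))))).
That clade contains 15 terminal taxa: Aedes, Castanea, Clostridium, Columba, Corylus, Drosophila, Homo, Hylobates, Melursus, Mus, Saccharomyces, Saimiri, Salmo, Triticum, Vulpes.

15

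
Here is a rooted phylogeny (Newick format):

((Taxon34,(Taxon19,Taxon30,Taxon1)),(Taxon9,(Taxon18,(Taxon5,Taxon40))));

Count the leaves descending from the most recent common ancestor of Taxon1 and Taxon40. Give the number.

The MRCA of Taxon1 and Taxon40 is the root, so the clade is the entire tree.
That clade contains 8 terminal taxa: Taxon1, Taxon18, Taxon19, Taxon30, Taxon34, Taxon40, Taxon5, Taxon9.

8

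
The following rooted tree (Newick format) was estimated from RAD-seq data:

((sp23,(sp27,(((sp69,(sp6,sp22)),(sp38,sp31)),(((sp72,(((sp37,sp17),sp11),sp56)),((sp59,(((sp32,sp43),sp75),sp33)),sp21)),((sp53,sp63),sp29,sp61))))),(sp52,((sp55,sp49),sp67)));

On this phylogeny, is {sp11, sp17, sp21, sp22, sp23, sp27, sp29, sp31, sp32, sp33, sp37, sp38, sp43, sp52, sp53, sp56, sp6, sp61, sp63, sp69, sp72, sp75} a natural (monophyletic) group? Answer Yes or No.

The MRCA of the listed taxa is the root, so the smallest clade containing them is the whole tree.
That clade also contains sp49, sp55, sp59, sp67, which are not in the proposed group, so the group is not monophyletic.

No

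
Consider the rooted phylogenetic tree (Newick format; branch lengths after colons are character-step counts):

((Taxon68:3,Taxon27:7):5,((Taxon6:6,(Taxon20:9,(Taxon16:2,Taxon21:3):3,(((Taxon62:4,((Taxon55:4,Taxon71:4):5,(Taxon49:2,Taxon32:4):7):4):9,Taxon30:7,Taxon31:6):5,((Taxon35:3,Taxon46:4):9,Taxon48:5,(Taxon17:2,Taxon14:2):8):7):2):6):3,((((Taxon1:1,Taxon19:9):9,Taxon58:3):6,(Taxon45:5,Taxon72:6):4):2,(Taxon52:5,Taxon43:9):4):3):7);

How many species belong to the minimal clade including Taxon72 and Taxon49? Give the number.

23

The MRCA of Taxon72 and Taxon49 is the node subtending ((Taxon6,(Taxon20,(Taxon16,Taxon21),(((Taxon62,((Taxon55,Taxon71),(Taxon49,Taxon32))),Taxon30,Taxon31),((Taxon35,Taxon46),Taxon48,(Taxon17,Taxon14))))),((((Taxon1,Taxon19),Taxon58),(Taxon45,Taxon72)),(Taxon52,Taxon43))).
That clade contains 23 terminal taxa: Taxon1, Taxon14, Taxon16, Taxon17, Taxon19, Taxon20, Taxon21, Taxon30, Taxon31, Taxon32, Taxon35, Taxon43, Taxon45, Taxon46, Taxon48, Taxon49, Taxon52, Taxon55, Taxon58, Taxon6, Taxon62, Taxon71, Taxon72.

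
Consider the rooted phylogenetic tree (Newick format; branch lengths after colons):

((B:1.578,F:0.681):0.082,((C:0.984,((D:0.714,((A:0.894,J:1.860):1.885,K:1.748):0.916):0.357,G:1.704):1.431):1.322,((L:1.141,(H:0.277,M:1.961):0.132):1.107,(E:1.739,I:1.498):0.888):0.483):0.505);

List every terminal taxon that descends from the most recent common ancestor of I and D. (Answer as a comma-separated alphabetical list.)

Tracing I: it sits inside (E,I).
Tracing D: it sits inside (D,((A,J),K)).
The smallest clade enclosing both is ((C,((D,((A,J),K)),G)),((L,(H,M)),(E,I))); the answer is its 11 terminal taxa in alphabetical order.

A, C, D, E, G, H, I, J, K, L, M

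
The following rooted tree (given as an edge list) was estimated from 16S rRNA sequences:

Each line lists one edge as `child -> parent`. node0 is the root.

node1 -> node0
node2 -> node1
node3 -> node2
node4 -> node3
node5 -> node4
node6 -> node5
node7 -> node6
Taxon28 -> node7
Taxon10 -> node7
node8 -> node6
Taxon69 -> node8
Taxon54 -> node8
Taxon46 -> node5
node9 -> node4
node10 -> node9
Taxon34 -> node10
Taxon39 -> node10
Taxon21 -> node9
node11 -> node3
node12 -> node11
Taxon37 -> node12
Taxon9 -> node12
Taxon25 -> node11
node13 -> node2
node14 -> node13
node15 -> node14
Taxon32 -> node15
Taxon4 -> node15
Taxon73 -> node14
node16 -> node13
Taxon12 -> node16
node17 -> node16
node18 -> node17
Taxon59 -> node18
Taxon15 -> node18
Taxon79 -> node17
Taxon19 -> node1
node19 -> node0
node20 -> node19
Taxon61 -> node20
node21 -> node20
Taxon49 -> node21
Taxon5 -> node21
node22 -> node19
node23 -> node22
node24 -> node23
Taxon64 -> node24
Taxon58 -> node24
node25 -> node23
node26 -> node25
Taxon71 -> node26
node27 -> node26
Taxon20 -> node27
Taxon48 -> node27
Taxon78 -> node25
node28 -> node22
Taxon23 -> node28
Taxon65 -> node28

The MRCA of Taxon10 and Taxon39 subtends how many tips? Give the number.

The MRCA of Taxon10 and Taxon39 is the node subtending ((((Taxon28,Taxon10),(Taxon69,Taxon54)),Taxon46),((Taxon34,Taxon39),Taxon21)).
That clade contains 8 terminal taxa: Taxon10, Taxon21, Taxon28, Taxon34, Taxon39, Taxon46, Taxon54, Taxon69.

8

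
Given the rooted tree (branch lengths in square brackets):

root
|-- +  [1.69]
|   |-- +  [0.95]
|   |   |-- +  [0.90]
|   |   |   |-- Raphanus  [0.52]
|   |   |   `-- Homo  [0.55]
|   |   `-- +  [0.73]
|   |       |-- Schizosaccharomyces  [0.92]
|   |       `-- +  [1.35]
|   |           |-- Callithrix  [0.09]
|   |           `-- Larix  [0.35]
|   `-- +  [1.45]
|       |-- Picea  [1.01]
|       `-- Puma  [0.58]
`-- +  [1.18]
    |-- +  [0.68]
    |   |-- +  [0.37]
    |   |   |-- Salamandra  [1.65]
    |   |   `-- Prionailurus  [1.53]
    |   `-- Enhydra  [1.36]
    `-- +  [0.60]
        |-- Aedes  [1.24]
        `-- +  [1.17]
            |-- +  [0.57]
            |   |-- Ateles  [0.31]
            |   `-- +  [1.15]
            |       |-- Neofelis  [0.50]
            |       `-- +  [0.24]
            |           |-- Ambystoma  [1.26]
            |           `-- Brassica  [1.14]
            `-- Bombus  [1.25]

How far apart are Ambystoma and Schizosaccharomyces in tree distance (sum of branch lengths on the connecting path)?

The path runs Ambystoma → … → MRCA → … → Schizosaccharomyces; the MRCA is the root of the tree.
Branch lengths along that path: 1.26 + 0.24 + 1.15 + 0.57 + 1.17 + 0.60 + 1.18 + 1.69 + 0.95 + 0.73 + 0.92 = 10.46.

10.46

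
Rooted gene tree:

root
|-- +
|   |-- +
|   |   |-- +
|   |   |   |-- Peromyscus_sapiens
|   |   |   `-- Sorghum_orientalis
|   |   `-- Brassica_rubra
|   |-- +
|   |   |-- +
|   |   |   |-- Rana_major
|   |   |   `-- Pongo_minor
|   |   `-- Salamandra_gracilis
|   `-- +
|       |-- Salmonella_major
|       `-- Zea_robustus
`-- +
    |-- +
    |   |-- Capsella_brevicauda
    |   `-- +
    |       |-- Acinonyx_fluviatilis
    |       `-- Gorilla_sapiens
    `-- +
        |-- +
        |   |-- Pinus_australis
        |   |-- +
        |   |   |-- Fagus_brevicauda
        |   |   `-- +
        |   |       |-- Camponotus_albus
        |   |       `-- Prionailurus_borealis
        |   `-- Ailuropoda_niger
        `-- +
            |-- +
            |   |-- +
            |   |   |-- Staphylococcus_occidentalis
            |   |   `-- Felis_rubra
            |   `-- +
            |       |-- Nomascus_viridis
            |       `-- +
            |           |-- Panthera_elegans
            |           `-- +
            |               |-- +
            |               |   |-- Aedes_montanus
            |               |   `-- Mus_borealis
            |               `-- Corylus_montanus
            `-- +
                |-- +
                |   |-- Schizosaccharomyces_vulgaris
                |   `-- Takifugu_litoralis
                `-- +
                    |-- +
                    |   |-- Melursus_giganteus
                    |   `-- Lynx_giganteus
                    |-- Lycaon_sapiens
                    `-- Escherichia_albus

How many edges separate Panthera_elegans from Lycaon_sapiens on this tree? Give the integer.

7

The MRCA of Panthera_elegans and Lycaon_sapiens is the node subtending (((Staphylococcus_occidentalis,Felis_rubra),(Nomascus_viridis,(Panthera_elegans,((Aedes_montanus,Mus_borealis),Corylus_montanus)))),((Schizosaccharomyces_vulgaris,Takifugu_litoralis),((Melursus_giganteus,Lynx_giganteus),Lycaon_sapiens,Escherichia_albus))).
From Panthera_elegans up to that node: 4 branches. From Lycaon_sapiens up to the same node: 3 branches. Total: 4 + 3 = 7.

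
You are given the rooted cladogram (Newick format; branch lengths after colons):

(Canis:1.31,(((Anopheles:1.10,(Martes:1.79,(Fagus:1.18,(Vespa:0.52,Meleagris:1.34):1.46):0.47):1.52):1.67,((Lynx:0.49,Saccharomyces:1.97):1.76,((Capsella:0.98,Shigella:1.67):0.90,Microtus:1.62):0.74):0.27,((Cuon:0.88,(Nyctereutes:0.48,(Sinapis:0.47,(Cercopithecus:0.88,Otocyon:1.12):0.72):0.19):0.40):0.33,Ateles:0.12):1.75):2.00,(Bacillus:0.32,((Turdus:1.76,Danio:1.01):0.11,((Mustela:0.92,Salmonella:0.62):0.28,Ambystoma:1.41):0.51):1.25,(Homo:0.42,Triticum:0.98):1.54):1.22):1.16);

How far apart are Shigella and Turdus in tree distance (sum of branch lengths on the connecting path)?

9.92

The path runs Shigella → … → MRCA → … → Turdus; the MRCA is the node subtending (((Anopheles,(Martes,(Fagus,(Vespa,Meleagris)))),((Lynx,Saccharomyces),((Capsella,Shigella),Microtus)),((Cuon,(Nyctereutes,(Sinapis,(Cercopithecus,Otocyon)))),Ateles)),(Bacillus,((Turdus,Danio),((Mustela,Salmonella),Ambystoma)),(Homo,Triticum))).
Branch lengths along that path: 1.67 + 0.90 + 0.74 + 0.27 + 2.00 + 1.22 + 1.25 + 0.11 + 1.76 = 9.92.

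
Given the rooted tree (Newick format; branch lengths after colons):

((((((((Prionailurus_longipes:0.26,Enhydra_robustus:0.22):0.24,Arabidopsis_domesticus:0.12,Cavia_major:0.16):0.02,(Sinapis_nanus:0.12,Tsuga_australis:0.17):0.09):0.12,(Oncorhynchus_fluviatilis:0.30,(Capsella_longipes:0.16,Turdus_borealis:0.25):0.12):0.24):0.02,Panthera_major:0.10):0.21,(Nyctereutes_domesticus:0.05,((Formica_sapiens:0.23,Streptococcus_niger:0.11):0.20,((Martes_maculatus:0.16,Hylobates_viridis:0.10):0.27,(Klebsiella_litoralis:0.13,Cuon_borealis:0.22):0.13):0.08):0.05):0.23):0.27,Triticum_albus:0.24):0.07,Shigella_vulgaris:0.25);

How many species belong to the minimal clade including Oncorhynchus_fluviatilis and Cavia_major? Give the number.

The MRCA of Oncorhynchus_fluviatilis and Cavia_major is the node subtending ((((Prionailurus_longipes,Enhydra_robustus),Arabidopsis_domesticus,Cavia_major),(Sinapis_nanus,Tsuga_australis)),(Oncorhynchus_fluviatilis,(Capsella_longipes,Turdus_borealis))).
That clade contains 9 terminal taxa: Arabidopsis_domesticus, Capsella_longipes, Cavia_major, Enhydra_robustus, Oncorhynchus_fluviatilis, Prionailurus_longipes, Sinapis_nanus, Tsuga_australis, Turdus_borealis.

9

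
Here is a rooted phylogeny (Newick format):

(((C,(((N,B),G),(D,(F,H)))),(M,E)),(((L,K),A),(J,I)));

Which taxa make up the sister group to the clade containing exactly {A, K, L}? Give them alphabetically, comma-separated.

The clade containing exactly {A, K, L} attaches to the tree at the node subtending (((L,K),A),(J,I)).
The other lineage descending from that same node — the sister group — is (J,I); its 2 tips in alphabetical order are the answer.

I, J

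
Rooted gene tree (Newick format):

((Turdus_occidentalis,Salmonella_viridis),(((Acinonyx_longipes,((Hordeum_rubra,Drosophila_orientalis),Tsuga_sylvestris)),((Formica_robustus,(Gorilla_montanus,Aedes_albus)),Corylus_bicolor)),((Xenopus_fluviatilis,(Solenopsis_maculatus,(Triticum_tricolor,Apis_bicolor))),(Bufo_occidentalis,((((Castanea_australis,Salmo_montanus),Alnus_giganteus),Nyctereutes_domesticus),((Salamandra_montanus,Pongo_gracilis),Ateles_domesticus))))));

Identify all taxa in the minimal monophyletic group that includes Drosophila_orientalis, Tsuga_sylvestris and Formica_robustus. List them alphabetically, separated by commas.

Acinonyx_longipes, Aedes_albus, Corylus_bicolor, Drosophila_orientalis, Formica_robustus, Gorilla_montanus, Hordeum_rubra, Tsuga_sylvestris

Tracing Drosophila_orientalis: it sits inside (Hordeum_rubra,Drosophila_orientalis).
Tracing Tsuga_sylvestris: it sits inside ((Hordeum_rubra,Drosophila_orientalis),Tsuga_sylvestris).
Tracing Formica_robustus: it sits inside (Formica_robustus,(Gorilla_montanus,Aedes_albus)).
The smallest clade enclosing all 3 is ((Acinonyx_longipes,((Hordeum_rubra,Drosophila_orientalis),Tsuga_sylvestris)),((Formica_robustus,(Gorilla_montanus,Aedes_albus)),Corylus_bicolor)); the answer is its 8 terminal taxa in alphabetical order.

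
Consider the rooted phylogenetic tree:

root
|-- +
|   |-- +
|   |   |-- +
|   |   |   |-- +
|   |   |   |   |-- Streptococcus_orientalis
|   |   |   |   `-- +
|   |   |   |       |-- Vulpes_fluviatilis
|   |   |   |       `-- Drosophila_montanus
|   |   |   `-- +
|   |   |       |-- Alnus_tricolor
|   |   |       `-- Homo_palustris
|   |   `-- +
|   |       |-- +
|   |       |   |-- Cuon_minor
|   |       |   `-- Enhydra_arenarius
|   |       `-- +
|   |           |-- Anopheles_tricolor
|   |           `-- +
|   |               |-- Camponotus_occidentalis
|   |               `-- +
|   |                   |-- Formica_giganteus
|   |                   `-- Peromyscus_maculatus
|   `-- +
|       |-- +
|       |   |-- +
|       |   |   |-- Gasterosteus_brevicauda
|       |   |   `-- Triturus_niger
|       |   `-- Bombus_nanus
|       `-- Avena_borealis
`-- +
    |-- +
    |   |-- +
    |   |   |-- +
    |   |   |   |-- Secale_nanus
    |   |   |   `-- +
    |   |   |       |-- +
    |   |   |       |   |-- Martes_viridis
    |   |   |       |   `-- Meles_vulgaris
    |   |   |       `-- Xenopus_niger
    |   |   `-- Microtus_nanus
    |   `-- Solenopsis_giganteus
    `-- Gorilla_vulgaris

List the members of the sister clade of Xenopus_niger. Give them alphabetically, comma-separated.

Martes_viridis, Meles_vulgaris

Xenopus_niger attaches to the tree at the node subtending ((Martes_viridis,Meles_vulgaris),Xenopus_niger).
The other lineage descending from that same node — the sister group — is (Martes_viridis,Meles_vulgaris); its 2 tips in alphabetical order are the answer.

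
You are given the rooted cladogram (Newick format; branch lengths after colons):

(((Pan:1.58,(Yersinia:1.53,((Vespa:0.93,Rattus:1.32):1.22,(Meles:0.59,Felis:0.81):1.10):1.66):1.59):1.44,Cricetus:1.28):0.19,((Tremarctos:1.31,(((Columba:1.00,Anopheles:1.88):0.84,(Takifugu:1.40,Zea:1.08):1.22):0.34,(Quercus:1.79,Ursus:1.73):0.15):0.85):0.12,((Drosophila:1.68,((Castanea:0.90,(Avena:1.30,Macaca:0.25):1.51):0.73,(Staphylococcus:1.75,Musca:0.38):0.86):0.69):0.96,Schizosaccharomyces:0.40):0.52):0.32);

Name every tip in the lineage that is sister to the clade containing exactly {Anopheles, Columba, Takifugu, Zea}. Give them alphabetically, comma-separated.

Quercus, Ursus

The clade containing exactly {Anopheles, Columba, Takifugu, Zea} attaches to the tree at the node subtending (((Columba,Anopheles),(Takifugu,Zea)),(Quercus,Ursus)).
The other lineage descending from that same node — the sister group — is (Quercus,Ursus); its 2 tips in alphabetical order are the answer.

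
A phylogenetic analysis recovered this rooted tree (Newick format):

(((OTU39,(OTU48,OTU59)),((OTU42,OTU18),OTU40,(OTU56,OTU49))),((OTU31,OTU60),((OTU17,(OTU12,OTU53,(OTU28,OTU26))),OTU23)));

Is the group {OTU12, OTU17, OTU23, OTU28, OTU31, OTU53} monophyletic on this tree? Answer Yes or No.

No

The MRCA of the listed taxa subtends ((OTU31,OTU60),((OTU17,(OTU12,OTU53,(OTU28,OTU26))),OTU23)).
That clade also contains OTU26, OTU60, which are not in the proposed group, so the group is not monophyletic.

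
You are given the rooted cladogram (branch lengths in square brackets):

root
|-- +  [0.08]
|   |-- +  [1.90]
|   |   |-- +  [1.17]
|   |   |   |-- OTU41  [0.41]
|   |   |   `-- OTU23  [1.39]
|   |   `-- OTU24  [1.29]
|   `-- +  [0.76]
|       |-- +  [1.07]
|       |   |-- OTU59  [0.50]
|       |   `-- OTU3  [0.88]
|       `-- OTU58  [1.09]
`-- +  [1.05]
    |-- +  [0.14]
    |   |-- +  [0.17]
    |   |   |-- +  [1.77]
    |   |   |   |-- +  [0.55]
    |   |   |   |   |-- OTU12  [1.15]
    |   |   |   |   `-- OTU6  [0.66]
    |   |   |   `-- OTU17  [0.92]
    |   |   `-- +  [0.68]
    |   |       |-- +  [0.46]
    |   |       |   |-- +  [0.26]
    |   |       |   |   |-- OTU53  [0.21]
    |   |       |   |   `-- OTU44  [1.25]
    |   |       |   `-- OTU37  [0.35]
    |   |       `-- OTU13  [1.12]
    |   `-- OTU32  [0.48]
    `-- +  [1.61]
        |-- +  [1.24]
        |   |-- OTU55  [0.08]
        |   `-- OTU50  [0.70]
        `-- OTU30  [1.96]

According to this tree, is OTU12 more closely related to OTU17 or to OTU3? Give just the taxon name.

The MRCA of OTU12 and OTU17 subtends ((OTU12,OTU6),OTU17) (3 taxa).
The MRCA of OTU12 and OTU3 is the root, subtending the entire tree (17 taxa).
The first is nested inside the second, so OTU12 shares a more recent common ancestor with OTU17.

OTU17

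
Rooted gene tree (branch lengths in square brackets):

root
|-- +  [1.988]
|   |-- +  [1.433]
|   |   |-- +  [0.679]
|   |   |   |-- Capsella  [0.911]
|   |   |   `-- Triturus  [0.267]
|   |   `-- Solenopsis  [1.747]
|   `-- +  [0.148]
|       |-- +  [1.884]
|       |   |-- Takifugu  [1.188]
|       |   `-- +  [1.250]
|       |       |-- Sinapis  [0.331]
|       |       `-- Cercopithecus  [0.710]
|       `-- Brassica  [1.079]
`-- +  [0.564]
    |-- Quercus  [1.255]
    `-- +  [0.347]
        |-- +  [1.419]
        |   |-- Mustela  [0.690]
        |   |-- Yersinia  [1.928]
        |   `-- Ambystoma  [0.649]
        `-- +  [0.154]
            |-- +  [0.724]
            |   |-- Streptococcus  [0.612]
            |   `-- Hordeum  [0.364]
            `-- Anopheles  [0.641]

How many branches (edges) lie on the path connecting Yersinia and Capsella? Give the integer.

The MRCA of Yersinia and Capsella is the root of the tree.
From Yersinia up to that node: 4 branches. From Capsella up to the same node: 4 branches. Total: 4 + 4 = 8.

8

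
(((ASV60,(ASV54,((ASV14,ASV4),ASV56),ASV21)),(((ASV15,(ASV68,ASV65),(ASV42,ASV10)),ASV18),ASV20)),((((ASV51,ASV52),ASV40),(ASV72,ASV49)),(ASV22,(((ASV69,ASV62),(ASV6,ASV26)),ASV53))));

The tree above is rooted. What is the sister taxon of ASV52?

ASV51

ASV52 attaches to the tree at the node subtending (ASV51,ASV52).
The other lineage descending from that same node — the sister group — is the single tip ASV51.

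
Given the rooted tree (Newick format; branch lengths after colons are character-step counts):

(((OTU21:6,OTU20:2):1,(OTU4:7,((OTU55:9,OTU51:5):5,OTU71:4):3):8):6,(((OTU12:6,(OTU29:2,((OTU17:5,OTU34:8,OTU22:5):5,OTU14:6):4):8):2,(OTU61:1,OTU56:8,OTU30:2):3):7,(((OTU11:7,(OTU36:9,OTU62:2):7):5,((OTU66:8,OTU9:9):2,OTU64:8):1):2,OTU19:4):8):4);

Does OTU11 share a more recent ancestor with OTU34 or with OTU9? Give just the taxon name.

OTU9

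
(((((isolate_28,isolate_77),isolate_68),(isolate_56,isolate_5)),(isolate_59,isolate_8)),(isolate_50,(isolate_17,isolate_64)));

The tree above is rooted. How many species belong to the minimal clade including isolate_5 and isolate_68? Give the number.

The MRCA of isolate_5 and isolate_68 is the node subtending (((isolate_28,isolate_77),isolate_68),(isolate_56,isolate_5)).
That clade contains 5 terminal taxa: isolate_28, isolate_5, isolate_56, isolate_68, isolate_77.

5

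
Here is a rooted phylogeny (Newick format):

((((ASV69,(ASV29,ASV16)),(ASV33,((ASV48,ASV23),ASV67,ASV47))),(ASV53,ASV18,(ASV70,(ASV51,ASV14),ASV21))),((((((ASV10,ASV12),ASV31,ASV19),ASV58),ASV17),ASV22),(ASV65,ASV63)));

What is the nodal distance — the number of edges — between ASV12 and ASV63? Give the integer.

8

The MRCA of ASV12 and ASV63 is the node subtending ((((((ASV10,ASV12),ASV31,ASV19),ASV58),ASV17),ASV22),(ASV65,ASV63)).
From ASV12 up to that node: 6 branches. From ASV63 up to the same node: 2 branches. Total: 6 + 2 = 8.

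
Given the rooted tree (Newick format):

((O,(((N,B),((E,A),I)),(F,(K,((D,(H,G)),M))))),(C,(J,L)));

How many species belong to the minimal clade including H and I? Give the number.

The MRCA of H and I is the node subtending (((N,B),((E,A),I)),(F,(K,((D,(H,G)),M)))).
That clade contains 11 terminal taxa: A, B, D, E, F, G, H, I, K, M, N.

11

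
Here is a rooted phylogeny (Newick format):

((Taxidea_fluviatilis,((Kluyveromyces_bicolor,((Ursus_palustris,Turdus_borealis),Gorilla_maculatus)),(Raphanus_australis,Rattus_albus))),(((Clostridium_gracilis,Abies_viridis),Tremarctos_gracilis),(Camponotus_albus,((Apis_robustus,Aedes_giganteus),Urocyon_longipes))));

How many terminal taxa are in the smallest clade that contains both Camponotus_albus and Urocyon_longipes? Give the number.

4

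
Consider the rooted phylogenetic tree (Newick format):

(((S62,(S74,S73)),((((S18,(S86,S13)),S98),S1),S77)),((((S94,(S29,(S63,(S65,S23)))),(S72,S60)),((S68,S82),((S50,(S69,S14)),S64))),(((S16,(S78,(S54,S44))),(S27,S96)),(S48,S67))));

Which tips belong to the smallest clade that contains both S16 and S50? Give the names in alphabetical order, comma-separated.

S14, S16, S23, S27, S29, S44, S48, S50, S54, S60, S63, S64, S65, S67, S68, S69, S72, S78, S82, S94, S96

Tracing S16: it sits inside (S16,(S78,(S54,S44))).
Tracing S50: it sits inside (S50,(S69,S14)).
The smallest clade enclosing both is ((((S94,(S29,(S63,(S65,S23)))),(S72,S60)),((S68,S82),((S50,(S69,S14)),S64))),(((S16,(S78,(S54,S44))),(S27,S96)),(S48,S67))); the answer is its 21 terminal taxa in alphabetical order.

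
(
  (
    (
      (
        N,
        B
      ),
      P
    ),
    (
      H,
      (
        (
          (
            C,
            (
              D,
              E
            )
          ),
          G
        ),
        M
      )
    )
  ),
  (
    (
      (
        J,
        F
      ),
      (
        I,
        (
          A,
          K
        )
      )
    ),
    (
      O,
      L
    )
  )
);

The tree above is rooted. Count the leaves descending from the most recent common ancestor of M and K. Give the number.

16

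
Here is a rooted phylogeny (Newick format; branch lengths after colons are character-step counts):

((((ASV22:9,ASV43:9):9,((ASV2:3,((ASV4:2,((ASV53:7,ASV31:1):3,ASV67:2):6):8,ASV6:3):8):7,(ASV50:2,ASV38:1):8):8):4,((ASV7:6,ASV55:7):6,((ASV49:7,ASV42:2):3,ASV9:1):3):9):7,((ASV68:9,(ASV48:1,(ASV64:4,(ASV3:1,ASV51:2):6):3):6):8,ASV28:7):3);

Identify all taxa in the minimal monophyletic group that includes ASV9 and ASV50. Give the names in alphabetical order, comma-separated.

Tracing ASV9: it sits inside ((ASV49,ASV42),ASV9).
Tracing ASV50: it sits inside (ASV50,ASV38).
The smallest clade enclosing both is (((ASV22,ASV43),((ASV2,((ASV4,((ASV53,ASV31),ASV67)),ASV6)),(ASV50,ASV38))),((ASV7,ASV55),((ASV49,ASV42),ASV9))); the answer is its 15 terminal taxa in alphabetical order.

ASV2, ASV22, ASV31, ASV38, ASV4, ASV42, ASV43, ASV49, ASV50, ASV53, ASV55, ASV6, ASV67, ASV7, ASV9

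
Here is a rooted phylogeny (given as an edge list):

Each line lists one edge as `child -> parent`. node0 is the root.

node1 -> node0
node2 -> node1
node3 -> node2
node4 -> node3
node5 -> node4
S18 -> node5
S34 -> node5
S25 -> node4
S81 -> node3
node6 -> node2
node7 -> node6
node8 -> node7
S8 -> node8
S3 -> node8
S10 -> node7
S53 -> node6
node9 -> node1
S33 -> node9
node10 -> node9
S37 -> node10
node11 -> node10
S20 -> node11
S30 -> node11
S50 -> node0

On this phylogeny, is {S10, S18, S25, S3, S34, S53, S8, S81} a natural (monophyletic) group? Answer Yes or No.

The most recent common ancestor of these taxa subtends ((((S18,S34),S25),S81),(((S8,S3),S10),S53)).
That clade has exactly 8 tips — every listed taxon and nothing else — so the group is monophyletic.

Yes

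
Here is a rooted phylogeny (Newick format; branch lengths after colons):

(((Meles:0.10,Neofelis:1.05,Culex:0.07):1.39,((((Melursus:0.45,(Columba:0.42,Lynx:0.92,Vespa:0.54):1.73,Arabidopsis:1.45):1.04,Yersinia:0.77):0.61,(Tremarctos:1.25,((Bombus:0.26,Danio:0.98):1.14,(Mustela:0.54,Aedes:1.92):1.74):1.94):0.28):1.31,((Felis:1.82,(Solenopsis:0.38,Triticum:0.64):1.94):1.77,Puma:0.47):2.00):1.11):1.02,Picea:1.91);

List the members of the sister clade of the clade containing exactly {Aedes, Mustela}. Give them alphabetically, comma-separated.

Bombus, Danio

The clade containing exactly {Aedes, Mustela} attaches to the tree at the node subtending ((Bombus,Danio),(Mustela,Aedes)).
The other lineage descending from that same node — the sister group — is (Bombus,Danio); its 2 tips in alphabetical order are the answer.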